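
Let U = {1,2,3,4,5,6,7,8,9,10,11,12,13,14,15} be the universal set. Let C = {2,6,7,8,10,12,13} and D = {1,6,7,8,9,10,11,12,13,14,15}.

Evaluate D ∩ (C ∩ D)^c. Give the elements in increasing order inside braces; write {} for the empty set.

{1,9,11,14,15}

C ∩ D = {6,7,8,10,12,13}
(C ∩ D)^c = {1,2,3,4,5,9,11,14,15}
D ∩ (C ∩ D)^c = {1,9,11,14,15}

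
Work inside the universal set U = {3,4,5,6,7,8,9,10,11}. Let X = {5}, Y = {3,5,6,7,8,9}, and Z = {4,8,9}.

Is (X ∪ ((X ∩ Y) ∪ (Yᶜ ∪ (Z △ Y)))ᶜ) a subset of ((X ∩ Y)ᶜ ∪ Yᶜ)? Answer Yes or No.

No

X ∩ Y = {5}
Yᶜ = {4,10,11}
Z △ Y = {3,4,5,6,7}
Yᶜ ∪ (Z △ Y) = {3,4,5,6,7,10,11}
(X ∩ Y) ∪ (Yᶜ ∪ (Z △ Y)) = {3,4,5,6,7,10,11}
((X ∩ Y) ∪ (Yᶜ ∪ (Z △ Y)))ᶜ = {8,9}
X ∪ ((X ∩ Y) ∪ (Yᶜ ∪ (Z △ Y)))ᶜ = {5,8,9}
(X ∩ Y)ᶜ = {3,4,6,7,8,9,10,11}
(X ∩ Y)ᶜ ∪ Yᶜ = {3,4,6,7,8,9,10,11}
5 ∈ X ∪ ((X ∩ Y) ∪ (Yᶜ ∪ (Z △ Y)))ᶜ but 5 ∉ (X ∩ Y)ᶜ ∪ Yᶜ, so the inclusion fails.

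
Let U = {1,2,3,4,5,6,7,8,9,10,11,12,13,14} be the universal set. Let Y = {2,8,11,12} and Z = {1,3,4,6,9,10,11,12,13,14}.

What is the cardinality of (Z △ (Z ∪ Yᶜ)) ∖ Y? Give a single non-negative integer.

Yᶜ = {1,3,4,5,6,7,9,10,13,14}
Z ∪ Yᶜ = {1,3,4,5,6,7,9,10,11,12,13,14}
Z △ (Z ∪ Yᶜ) = {5,7}
(Z △ (Z ∪ Yᶜ)) ∖ Y = {5,7}
|(Z △ (Z ∪ Yᶜ)) ∖ Y| = 2

2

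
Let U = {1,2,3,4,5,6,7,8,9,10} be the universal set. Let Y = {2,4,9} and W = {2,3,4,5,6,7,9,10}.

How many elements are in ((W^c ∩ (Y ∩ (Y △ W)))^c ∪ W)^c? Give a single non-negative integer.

W^c = {1,8}
Y △ W = {3,5,6,7,10}
Y ∩ (Y △ W) = {}
W^c ∩ (Y ∩ (Y △ W)) = {}
(W^c ∩ (Y ∩ (Y △ W)))^c = {1,2,3,4,5,6,7,8,9,10}
(W^c ∩ (Y ∩ (Y △ W)))^c ∪ W = {1,2,3,4,5,6,7,8,9,10}
((W^c ∩ (Y ∩ (Y △ W)))^c ∪ W)^c = {}
|((W^c ∩ (Y ∩ (Y △ W)))^c ∪ W)^c| = 0

0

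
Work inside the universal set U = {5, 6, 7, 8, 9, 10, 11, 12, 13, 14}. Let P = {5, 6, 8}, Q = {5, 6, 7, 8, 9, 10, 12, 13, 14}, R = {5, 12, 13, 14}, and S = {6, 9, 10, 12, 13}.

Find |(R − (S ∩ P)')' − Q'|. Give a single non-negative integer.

S ∩ P = {6}
(S ∩ P)' = {5, 7, 8, 9, 10, 11, 12, 13, 14}
R − (S ∩ P)' = {}
(R − (S ∩ P)')' = {5, 6, 7, 8, 9, 10, 11, 12, 13, 14}
Q' = {11}
(R − (S ∩ P)')' − Q' = {5, 6, 7, 8, 9, 10, 12, 13, 14}
|(R − (S ∩ P)')' − Q'| = 9

9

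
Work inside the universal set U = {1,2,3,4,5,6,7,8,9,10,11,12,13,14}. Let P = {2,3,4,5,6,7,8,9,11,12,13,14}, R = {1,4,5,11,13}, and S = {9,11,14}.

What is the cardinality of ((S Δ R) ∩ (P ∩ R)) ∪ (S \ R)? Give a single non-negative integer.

S Δ R = {1,4,5,9,13,14}
P ∩ R = {4,5,11,13}
(S Δ R) ∩ (P ∩ R) = {4,5,13}
S \ R = {9,14}
((S Δ R) ∩ (P ∩ R)) ∪ (S \ R) = {4,5,9,13,14}
|((S Δ R) ∩ (P ∩ R)) ∪ (S \ R)| = 5

5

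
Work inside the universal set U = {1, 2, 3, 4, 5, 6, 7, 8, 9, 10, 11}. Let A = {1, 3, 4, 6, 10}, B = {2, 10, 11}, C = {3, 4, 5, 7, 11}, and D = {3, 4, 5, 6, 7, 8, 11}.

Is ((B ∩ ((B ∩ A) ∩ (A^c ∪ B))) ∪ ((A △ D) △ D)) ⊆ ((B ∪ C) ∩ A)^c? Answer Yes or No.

No

B ∩ A = {10}
A^c = {2, 5, 7, 8, 9, 11}
A^c ∪ B = {2, 5, 7, 8, 9, 10, 11}
(B ∩ A) ∩ (A^c ∪ B) = {10}
B ∩ ((B ∩ A) ∩ (A^c ∪ B)) = {10}
A △ D = {1, 5, 7, 8, 10, 11}
(A △ D) △ D = {1, 3, 4, 6, 10}
(B ∩ ((B ∩ A) ∩ (A^c ∪ B))) ∪ ((A △ D) △ D) = {1, 3, 4, 6, 10}
B ∪ C = {2, 3, 4, 5, 7, 10, 11}
(B ∪ C) ∩ A = {3, 4, 10}
((B ∪ C) ∩ A)^c = {1, 2, 5, 6, 7, 8, 9, 11}
3 ∈ (B ∩ ((B ∩ A) ∩ (A^c ∪ B))) ∪ ((A △ D) △ D) but 3 ∉ ((B ∪ C) ∩ A)^c, so the inclusion fails.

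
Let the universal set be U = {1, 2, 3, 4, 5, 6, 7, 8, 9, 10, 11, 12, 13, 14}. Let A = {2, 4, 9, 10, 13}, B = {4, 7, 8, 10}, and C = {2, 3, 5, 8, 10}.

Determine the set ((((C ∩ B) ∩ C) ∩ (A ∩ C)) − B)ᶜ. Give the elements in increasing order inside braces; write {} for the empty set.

C ∩ B = {8, 10}
(C ∩ B) ∩ C = {8, 10}
A ∩ C = {2, 10}
((C ∩ B) ∩ C) ∩ (A ∩ C) = {10}
(((C ∩ B) ∩ C) ∩ (A ∩ C)) − B = {}
((((C ∩ B) ∩ C) ∩ (A ∩ C)) − B)ᶜ = {1, 2, 3, 4, 5, 6, 7, 8, 9, 10, 11, 12, 13, 14}

{1, 2, 3, 4, 5, 6, 7, 8, 9, 10, 11, 12, 13, 14}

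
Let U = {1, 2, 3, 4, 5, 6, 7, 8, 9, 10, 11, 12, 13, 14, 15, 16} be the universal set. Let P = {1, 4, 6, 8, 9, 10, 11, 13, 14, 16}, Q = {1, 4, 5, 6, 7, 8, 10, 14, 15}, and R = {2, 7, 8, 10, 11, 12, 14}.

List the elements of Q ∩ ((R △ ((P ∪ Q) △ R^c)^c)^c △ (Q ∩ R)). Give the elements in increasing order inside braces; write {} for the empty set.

{7, 8, 10, 14}

P ∪ Q = {1, 4, 5, 6, 7, 8, 9, 10, 11, 13, 14, 15, 16}
R^c = {1, 3, 4, 5, 6, 9, 13, 15, 16}
(P ∪ Q) △ R^c = {3, 7, 8, 10, 11, 14}
((P ∪ Q) △ R^c)^c = {1, 2, 4, 5, 6, 9, 12, 13, 15, 16}
R △ ((P ∪ Q) △ R^c)^c = {1, 4, 5, 6, 7, 8, 9, 10, 11, 13, 14, 15, 16}
(R △ ((P ∪ Q) △ R^c)^c)^c = {2, 3, 12}
Q ∩ R = {7, 8, 10, 14}
(R △ ((P ∪ Q) △ R^c)^c)^c △ (Q ∩ R) = {2, 3, 7, 8, 10, 12, 14}
Q ∩ ((R △ ((P ∪ Q) △ R^c)^c)^c △ (Q ∩ R)) = {7, 8, 10, 14}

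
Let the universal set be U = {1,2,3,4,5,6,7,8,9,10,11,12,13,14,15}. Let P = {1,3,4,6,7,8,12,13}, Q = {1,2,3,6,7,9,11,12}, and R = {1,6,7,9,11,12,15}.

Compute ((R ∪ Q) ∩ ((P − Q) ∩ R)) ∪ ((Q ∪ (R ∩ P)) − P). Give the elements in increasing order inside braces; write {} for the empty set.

R ∪ Q = {1,2,3,6,7,9,11,12,15}
P − Q = {4,8,13}
(P − Q) ∩ R = {}
(R ∪ Q) ∩ ((P − Q) ∩ R) = {}
R ∩ P = {1,6,7,12}
Q ∪ (R ∩ P) = {1,2,3,6,7,9,11,12}
(Q ∪ (R ∩ P)) − P = {2,9,11}
((R ∪ Q) ∩ ((P − Q) ∩ R)) ∪ ((Q ∪ (R ∩ P)) − P) = {2,9,11}

{2,9,11}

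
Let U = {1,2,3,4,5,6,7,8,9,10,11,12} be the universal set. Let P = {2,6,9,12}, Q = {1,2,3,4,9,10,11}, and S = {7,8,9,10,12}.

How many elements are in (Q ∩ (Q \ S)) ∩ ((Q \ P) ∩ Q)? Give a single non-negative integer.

4

Q \ S = {1,2,3,4,11}
Q ∩ (Q \ S) = {1,2,3,4,11}
Q \ P = {1,3,4,10,11}
(Q \ P) ∩ Q = {1,3,4,10,11}
(Q ∩ (Q \ S)) ∩ ((Q \ P) ∩ Q) = {1,3,4,11}
|(Q ∩ (Q \ S)) ∩ ((Q \ P) ∩ Q)| = 4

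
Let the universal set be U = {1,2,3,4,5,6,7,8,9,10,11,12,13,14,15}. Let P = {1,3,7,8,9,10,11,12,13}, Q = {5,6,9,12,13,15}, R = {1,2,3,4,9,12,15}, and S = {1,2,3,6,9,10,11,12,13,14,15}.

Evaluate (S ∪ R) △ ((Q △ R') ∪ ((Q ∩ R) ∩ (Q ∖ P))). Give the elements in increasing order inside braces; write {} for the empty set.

S ∪ R = {1,2,3,4,6,9,10,11,12,13,14,15}
R' = {5,6,7,8,10,11,13,14}
Q △ R' = {7,8,9,10,11,12,14,15}
Q ∩ R = {9,12,15}
Q ∖ P = {5,6,15}
(Q ∩ R) ∩ (Q ∖ P) = {15}
(Q △ R') ∪ ((Q ∩ R) ∩ (Q ∖ P)) = {7,8,9,10,11,12,14,15}
(S ∪ R) △ ((Q △ R') ∪ ((Q ∩ R) ∩ (Q ∖ P))) = {1,2,3,4,6,7,8,13}

{1,2,3,4,6,7,8,13}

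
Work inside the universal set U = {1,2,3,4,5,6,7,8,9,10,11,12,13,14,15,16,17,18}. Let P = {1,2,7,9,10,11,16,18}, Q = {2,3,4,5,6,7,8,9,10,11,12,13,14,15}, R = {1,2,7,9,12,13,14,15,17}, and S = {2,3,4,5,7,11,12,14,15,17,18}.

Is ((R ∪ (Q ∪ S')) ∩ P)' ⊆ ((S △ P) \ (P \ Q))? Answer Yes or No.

No

S' = {1,6,8,9,10,13,16}
Q ∪ S' = {1,2,3,4,5,6,7,8,9,10,11,12,13,14,15,16}
R ∪ (Q ∪ S') = {1,2,3,4,5,6,7,8,9,10,11,12,13,14,15,16,17}
(R ∪ (Q ∪ S')) ∩ P = {1,2,7,9,10,11,16}
((R ∪ (Q ∪ S')) ∩ P)' = {3,4,5,6,8,12,13,14,15,17,18}
S △ P = {1,3,4,5,9,10,12,14,15,16,17}
P \ Q = {1,16,18}
(S △ P) \ (P \ Q) = {3,4,5,9,10,12,14,15,17}
6 ∈ ((R ∪ (Q ∪ S')) ∩ P)' but 6 ∉ (S △ P) \ (P \ Q), so the inclusion fails.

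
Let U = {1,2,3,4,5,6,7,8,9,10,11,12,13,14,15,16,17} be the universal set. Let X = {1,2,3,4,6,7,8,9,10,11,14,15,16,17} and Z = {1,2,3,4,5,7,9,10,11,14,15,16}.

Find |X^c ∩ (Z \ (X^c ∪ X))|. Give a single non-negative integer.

0

X^c = {5,12,13}
X^c ∪ X = {1,2,3,4,5,6,7,8,9,10,11,12,13,14,15,16,17}
Z \ (X^c ∪ X) = {}
X^c ∩ (Z \ (X^c ∪ X)) = {}
|X^c ∩ (Z \ (X^c ∪ X))| = 0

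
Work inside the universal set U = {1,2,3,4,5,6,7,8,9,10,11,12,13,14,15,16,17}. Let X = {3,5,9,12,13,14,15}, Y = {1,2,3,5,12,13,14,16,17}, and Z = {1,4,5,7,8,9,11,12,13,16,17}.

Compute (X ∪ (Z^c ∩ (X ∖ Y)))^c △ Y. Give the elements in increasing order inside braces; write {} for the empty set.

Z^c = {2,3,6,10,14,15}
X ∖ Y = {9,15}
Z^c ∩ (X ∖ Y) = {15}
X ∪ (Z^c ∩ (X ∖ Y)) = {3,5,9,12,13,14,15}
(X ∪ (Z^c ∩ (X ∖ Y)))^c = {1,2,4,6,7,8,10,11,16,17}
(X ∪ (Z^c ∩ (X ∖ Y)))^c △ Y = {3,4,5,6,7,8,10,11,12,13,14}

{3,4,5,6,7,8,10,11,12,13,14}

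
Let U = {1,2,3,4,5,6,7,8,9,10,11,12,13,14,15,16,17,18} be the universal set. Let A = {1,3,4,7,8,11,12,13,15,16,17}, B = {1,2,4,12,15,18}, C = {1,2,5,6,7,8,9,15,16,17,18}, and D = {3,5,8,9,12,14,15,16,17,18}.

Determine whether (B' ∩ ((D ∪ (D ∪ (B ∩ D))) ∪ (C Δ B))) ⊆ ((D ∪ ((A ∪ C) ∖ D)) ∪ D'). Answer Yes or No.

B' = {3,5,6,7,8,9,10,11,13,14,16,17}
B ∩ D = {12,15,18}
D ∪ (B ∩ D) = {3,5,8,9,12,14,15,16,17,18}
D ∪ (D ∪ (B ∩ D)) = {3,5,8,9,12,14,15,16,17,18}
C Δ B = {4,5,6,7,8,9,12,16,17}
(D ∪ (D ∪ (B ∩ D))) ∪ (C Δ B) = {3,4,5,6,7,8,9,12,14,15,16,17,18}
B' ∩ ((D ∪ (D ∪ (B ∩ D))) ∪ (C Δ B)) = {3,5,6,7,8,9,14,16,17}
A ∪ C = {1,2,3,4,5,6,7,8,9,11,12,13,15,16,17,18}
(A ∪ C) ∖ D = {1,2,4,6,7,11,13}
D ∪ ((A ∪ C) ∖ D) = {1,2,3,4,5,6,7,8,9,11,12,13,14,15,16,17,18}
D' = {1,2,4,6,7,10,11,13}
(D ∪ ((A ∪ C) ∖ D)) ∪ D' = {1,2,3,4,5,6,7,8,9,10,11,12,13,14,15,16,17,18}
Every element of {3,5,6,7,8,9,14,16,17} is in {1,2,3,4,5,6,7,8,9,10,11,12,13,14,15,16,17,18}, so B' ∩ ((D ∪ (D ∪ (B ∩ D))) ∪ (C Δ B)) ⊆ (D ∪ ((A ∪ C) ∖ D)) ∪ D'.

Yes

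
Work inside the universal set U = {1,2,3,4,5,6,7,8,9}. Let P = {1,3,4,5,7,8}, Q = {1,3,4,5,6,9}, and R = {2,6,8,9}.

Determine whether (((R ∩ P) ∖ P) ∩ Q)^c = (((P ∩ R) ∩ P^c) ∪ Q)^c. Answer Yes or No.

R ∩ P = {8}
(R ∩ P) ∖ P = {}
((R ∩ P) ∖ P) ∩ Q = {}
(((R ∩ P) ∖ P) ∩ Q)^c = {1,2,3,4,5,6,7,8,9}
P ∩ R = {8}
P^c = {2,6,9}
(P ∩ R) ∩ P^c = {}
((P ∩ R) ∩ P^c) ∪ Q = {1,3,4,5,6,9}
(((P ∩ R) ∩ P^c) ∪ Q)^c = {2,7,8}
1 ∈ (((R ∩ P) ∖ P) ∩ Q)^c but 1 ∉ (((P ∩ R) ∩ P^c) ∪ Q)^c, so they differ.

No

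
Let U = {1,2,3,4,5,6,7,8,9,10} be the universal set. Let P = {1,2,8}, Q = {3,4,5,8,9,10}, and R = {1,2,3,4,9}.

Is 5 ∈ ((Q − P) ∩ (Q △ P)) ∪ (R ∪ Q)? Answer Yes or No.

5 ∈ Q and 5 ∉ P, so 5 ∈ Q − P
5 ∈ Q and 5 ∉ P, so 5 ∈ Q △ P
5 ∈ (Q − P) and 5 ∈ (Q △ P), so 5 ∈ (Q − P) ∩ (Q △ P)
5 ∉ R and 5 ∈ Q, so 5 ∈ R ∪ Q
5 ∈ ((Q − P) ∩ (Q △ P)) and 5 ∈ (R ∪ Q), so 5 ∈ ((Q − P) ∩ (Q △ P)) ∪ (R ∪ Q)

Yes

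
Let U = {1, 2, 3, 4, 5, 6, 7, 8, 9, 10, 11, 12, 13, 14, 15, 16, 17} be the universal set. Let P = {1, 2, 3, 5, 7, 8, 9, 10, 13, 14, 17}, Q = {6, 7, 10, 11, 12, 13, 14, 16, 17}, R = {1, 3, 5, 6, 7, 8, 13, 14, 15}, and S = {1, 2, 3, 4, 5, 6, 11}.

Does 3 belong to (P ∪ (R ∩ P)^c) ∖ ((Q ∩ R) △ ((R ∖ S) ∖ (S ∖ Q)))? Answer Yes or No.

Yes

3 ∈ R and 3 ∈ P, so 3 ∈ R ∩ P
3 ∉ (R ∩ P)^c since 3 ∈ (R ∩ P)
3 ∈ P and 3 ∉ (R ∩ P)^c, so 3 ∈ P ∪ (R ∩ P)^c
3 ∉ Q and 3 ∈ R, so 3 ∉ Q ∩ R
3 ∈ R and 3 ∈ S, so 3 ∉ R ∖ S
3 ∈ S and 3 ∉ Q, so 3 ∈ S ∖ Q
3 ∉ (R ∖ S) and 3 ∈ (S ∖ Q), so 3 ∉ (R ∖ S) ∖ (S ∖ Q)
3 ∉ (Q ∩ R) and 3 ∉ ((R ∖ S) ∖ (S ∖ Q)), so 3 ∉ (Q ∩ R) △ ((R ∖ S) ∖ (S ∖ Q))
3 ∈ (P ∪ (R ∩ P)^c) and 3 ∉ ((Q ∩ R) △ ((R ∖ S) ∖ (S ∖ Q))), so 3 ∈ (P ∪ (R ∩ P)^c) ∖ ((Q ∩ R) △ ((R ∖ S) ∖ (S ∖ Q)))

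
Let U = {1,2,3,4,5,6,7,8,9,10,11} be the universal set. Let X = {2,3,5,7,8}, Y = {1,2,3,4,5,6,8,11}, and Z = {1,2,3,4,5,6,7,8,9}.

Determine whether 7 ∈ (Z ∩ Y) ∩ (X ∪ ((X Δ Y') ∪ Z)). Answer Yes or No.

No

7 ∈ Z and 7 ∉ Y, so 7 ∉ Z ∩ Y
7 ∉ Y, so 7 ∈ Y'
7 ∈ X and 7 ∈ Y', so 7 ∉ X Δ Y'
7 ∉ (X Δ Y') and 7 ∈ Z, so 7 ∈ (X Δ Y') ∪ Z
7 ∈ X and 7 ∈ ((X Δ Y') ∪ Z), so 7 ∈ X ∪ ((X Δ Y') ∪ Z)
7 ∉ (Z ∩ Y) and 7 ∈ (X ∪ ((X Δ Y') ∪ Z)), so 7 ∉ (Z ∩ Y) ∩ (X ∪ ((X Δ Y') ∪ Z))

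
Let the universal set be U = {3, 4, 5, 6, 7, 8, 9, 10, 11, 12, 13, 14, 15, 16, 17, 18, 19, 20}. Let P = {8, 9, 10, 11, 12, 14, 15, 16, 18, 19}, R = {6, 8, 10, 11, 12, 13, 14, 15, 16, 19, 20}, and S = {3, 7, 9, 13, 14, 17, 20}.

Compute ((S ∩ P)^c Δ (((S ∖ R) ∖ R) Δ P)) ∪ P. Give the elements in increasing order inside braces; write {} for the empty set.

S ∩ P = {9, 14}
(S ∩ P)^c = {3, 4, 5, 6, 7, 8, 10, 11, 12, 13, 15, 16, 17, 18, 19, 20}
S ∖ R = {3, 7, 9, 17}
(S ∖ R) ∖ R = {3, 7, 9, 17}
((S ∖ R) ∖ R) Δ P = {3, 7, 8, 10, 11, 12, 14, 15, 16, 17, 18, 19}
(S ∩ P)^c Δ (((S ∖ R) ∖ R) Δ P) = {4, 5, 6, 13, 14, 20}
((S ∩ P)^c Δ (((S ∖ R) ∖ R) Δ P)) ∪ P = {4, 5, 6, 8, 9, 10, 11, 12, 13, 14, 15, 16, 18, 19, 20}

{4, 5, 6, 8, 9, 10, 11, 12, 13, 14, 15, 16, 18, 19, 20}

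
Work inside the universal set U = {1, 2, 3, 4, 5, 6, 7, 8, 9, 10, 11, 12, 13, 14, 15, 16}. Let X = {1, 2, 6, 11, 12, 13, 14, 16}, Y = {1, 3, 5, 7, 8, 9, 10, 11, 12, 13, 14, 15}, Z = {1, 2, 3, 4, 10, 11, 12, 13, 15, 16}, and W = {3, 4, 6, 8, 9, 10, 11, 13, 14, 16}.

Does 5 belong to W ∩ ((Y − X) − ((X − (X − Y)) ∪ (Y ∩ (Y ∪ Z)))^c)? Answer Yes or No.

No

5 ∈ Y and 5 ∉ X, so 5 ∈ Y − X
5 ∉ X and 5 ∈ Y, so 5 ∉ X − Y
5 ∉ X and 5 ∉ (X − Y), so 5 ∉ X − (X − Y)
5 ∈ Y and 5 ∉ Z, so 5 ∈ Y ∪ Z
5 ∈ Y and 5 ∈ (Y ∪ Z), so 5 ∈ Y ∩ (Y ∪ Z)
5 ∉ (X − (X − Y)) and 5 ∈ (Y ∩ (Y ∪ Z)), so 5 ∈ (X − (X − Y)) ∪ (Y ∩ (Y ∪ Z))
5 ∉ ((X − (X − Y)) ∪ (Y ∩ (Y ∪ Z)))^c since 5 ∈ ((X − (X − Y)) ∪ (Y ∩ (Y ∪ Z)))
5 ∈ (Y − X) and 5 ∉ ((X − (X − Y)) ∪ (Y ∩ (Y ∪ Z)))^c, so 5 ∈ (Y − X) − ((X − (X − Y)) ∪ (Y ∩ (Y ∪ Z)))^c
5 ∉ W and 5 ∈ ((Y − X) − ((X − (X − Y)) ∪ (Y ∩ (Y ∪ Z)))^c), so 5 ∉ W ∩ ((Y − X) − ((X − (X − Y)) ∪ (Y ∩ (Y ∪ Z)))^c)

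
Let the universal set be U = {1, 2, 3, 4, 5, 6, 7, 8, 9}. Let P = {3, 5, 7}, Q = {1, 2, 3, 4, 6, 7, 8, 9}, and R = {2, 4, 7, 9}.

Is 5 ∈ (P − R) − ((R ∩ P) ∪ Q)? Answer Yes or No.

5 ∈ P and 5 ∉ R, so 5 ∈ P − R
5 ∉ R and 5 ∈ P, so 5 ∉ R ∩ P
5 ∉ (R ∩ P) and 5 ∉ Q, so 5 ∉ (R ∩ P) ∪ Q
5 ∈ (P − R) and 5 ∉ ((R ∩ P) ∪ Q), so 5 ∈ (P − R) − ((R ∩ P) ∪ Q)

Yes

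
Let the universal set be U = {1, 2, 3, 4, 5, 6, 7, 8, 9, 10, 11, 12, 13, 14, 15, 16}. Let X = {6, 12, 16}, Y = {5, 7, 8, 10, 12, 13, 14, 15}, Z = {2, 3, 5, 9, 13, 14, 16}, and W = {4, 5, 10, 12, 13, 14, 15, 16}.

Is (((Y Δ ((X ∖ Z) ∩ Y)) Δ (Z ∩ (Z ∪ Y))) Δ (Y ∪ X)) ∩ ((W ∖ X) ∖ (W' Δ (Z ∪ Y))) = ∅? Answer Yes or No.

Yes

X ∖ Z = {6, 12}
(X ∖ Z) ∩ Y = {12}
Y Δ ((X ∖ Z) ∩ Y) = {5, 7, 8, 10, 13, 14, 15}
Z ∪ Y = {2, 3, 5, 7, 8, 9, 10, 12, 13, 14, 15, 16}
Z ∩ (Z ∪ Y) = {2, 3, 5, 9, 13, 14, 16}
(Y Δ ((X ∖ Z) ∩ Y)) Δ (Z ∩ (Z ∪ Y)) = {2, 3, 7, 8, 9, 10, 15, 16}
Y ∪ X = {5, 6, 7, 8, 10, 12, 13, 14, 15, 16}
((Y Δ ((X ∖ Z) ∩ Y)) Δ (Z ∩ (Z ∪ Y))) Δ (Y ∪ X) = {2, 3, 5, 6, 9, 12, 13, 14}
W ∖ X = {4, 5, 10, 13, 14, 15}
W' = {1, 2, 3, 6, 7, 8, 9, 11}
W' Δ (Z ∪ Y) = {1, 5, 6, 10, 11, 12, 13, 14, 15, 16}
(W ∖ X) ∖ (W' Δ (Z ∪ Y)) = {4}
{2, 3, 5, 6, 9, 12, 13, 14} and {4} share no elements.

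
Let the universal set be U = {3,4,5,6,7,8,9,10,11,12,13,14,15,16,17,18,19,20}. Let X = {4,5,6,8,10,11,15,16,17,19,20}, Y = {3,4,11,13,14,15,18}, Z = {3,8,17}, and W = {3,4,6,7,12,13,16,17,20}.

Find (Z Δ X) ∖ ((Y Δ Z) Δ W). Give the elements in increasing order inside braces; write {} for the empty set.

{4,5,10,19}

Z Δ X = {3,4,5,6,10,11,15,16,19,20}
Y Δ Z = {4,8,11,13,14,15,17,18}
(Y Δ Z) Δ W = {3,6,7,8,11,12,14,15,16,18,20}
(Z Δ X) ∖ ((Y Δ Z) Δ W) = {4,5,10,19}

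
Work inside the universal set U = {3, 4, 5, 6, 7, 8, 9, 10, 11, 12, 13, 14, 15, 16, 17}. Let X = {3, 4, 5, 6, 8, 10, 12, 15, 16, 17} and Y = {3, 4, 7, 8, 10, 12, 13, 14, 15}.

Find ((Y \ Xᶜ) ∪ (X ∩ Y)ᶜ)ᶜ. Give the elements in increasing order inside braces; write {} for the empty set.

{}

Xᶜ = {7, 9, 11, 13, 14}
Y \ Xᶜ = {3, 4, 8, 10, 12, 15}
X ∩ Y = {3, 4, 8, 10, 12, 15}
(X ∩ Y)ᶜ = {5, 6, 7, 9, 11, 13, 14, 16, 17}
(Y \ Xᶜ) ∪ (X ∩ Y)ᶜ = {3, 4, 5, 6, 7, 8, 9, 10, 11, 12, 13, 14, 15, 16, 17}
((Y \ Xᶜ) ∪ (X ∩ Y)ᶜ)ᶜ = {}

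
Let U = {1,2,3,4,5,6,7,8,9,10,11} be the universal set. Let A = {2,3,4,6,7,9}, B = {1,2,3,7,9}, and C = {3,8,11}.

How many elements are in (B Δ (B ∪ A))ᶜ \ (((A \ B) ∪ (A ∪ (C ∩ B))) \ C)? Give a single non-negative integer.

6

B ∪ A = {1,2,3,4,6,7,9}
B Δ (B ∪ A) = {4,6}
(B Δ (B ∪ A))ᶜ = {1,2,3,5,7,8,9,10,11}
A \ B = {4,6}
C ∩ B = {3}
A ∪ (C ∩ B) = {2,3,4,6,7,9}
(A \ B) ∪ (A ∪ (C ∩ B)) = {2,3,4,6,7,9}
((A \ B) ∪ (A ∪ (C ∩ B))) \ C = {2,4,6,7,9}
(B Δ (B ∪ A))ᶜ \ (((A \ B) ∪ (A ∪ (C ∩ B))) \ C) = {1,3,5,8,10,11}
|(B Δ (B ∪ A))ᶜ \ (((A \ B) ∪ (A ∪ (C ∩ B))) \ C)| = 6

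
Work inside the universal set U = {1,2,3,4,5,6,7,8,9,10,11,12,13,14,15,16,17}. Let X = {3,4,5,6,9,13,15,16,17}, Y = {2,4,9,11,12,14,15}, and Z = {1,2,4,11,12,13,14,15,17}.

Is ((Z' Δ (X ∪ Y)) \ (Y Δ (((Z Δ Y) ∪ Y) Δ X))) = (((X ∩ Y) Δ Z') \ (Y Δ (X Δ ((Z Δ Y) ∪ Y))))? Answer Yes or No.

Z' = {3,5,6,7,8,9,10,16}
X ∪ Y = {2,3,4,5,6,9,11,12,13,14,15,16,17}
Z' Δ (X ∪ Y) = {2,4,7,8,10,11,12,13,14,15,17}
Z Δ Y = {1,9,13,17}
(Z Δ Y) ∪ Y = {1,2,4,9,11,12,13,14,15,17}
((Z Δ Y) ∪ Y) Δ X = {1,2,3,5,6,11,12,14,16}
Y Δ (((Z Δ Y) ∪ Y) Δ X) = {1,3,4,5,6,9,15,16}
(Z' Δ (X ∪ Y)) \ (Y Δ (((Z Δ Y) ∪ Y) Δ X)) = {2,7,8,10,11,12,13,14,17}
X ∩ Y = {4,9,15}
(X ∩ Y) Δ Z' = {3,4,5,6,7,8,10,15,16}
X Δ ((Z Δ Y) ∪ Y) = {1,2,3,5,6,11,12,14,16}
Y Δ (X Δ ((Z Δ Y) ∪ Y)) = {1,3,4,5,6,9,15,16}
((X ∩ Y) Δ Z') \ (Y Δ (X Δ ((Z Δ Y) ∪ Y))) = {7,8,10}
2 ∈ (Z' Δ (X ∪ Y)) \ (Y Δ (((Z Δ Y) ∪ Y) Δ X)) but 2 ∉ ((X ∩ Y) Δ Z') \ (Y Δ (X Δ ((Z Δ Y) ∪ Y))), so they differ.

No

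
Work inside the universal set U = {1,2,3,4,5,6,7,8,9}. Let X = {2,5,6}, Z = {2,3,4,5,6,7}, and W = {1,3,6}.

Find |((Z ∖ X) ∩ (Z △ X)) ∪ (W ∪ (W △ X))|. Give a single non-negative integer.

7

Z ∖ X = {3,4,7}
Z △ X = {3,4,7}
(Z ∖ X) ∩ (Z △ X) = {3,4,7}
W △ X = {1,2,3,5}
W ∪ (W △ X) = {1,2,3,5,6}
((Z ∖ X) ∩ (Z △ X)) ∪ (W ∪ (W △ X)) = {1,2,3,4,5,6,7}
|((Z ∖ X) ∩ (Z △ X)) ∪ (W ∪ (W △ X))| = 7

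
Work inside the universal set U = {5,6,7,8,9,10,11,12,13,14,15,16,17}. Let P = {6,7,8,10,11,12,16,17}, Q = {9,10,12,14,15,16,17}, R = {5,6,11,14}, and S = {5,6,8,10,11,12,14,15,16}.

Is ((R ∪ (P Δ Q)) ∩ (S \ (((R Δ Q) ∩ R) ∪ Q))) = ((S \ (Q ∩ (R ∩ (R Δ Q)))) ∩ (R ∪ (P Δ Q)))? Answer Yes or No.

No

P Δ Q = {6,7,8,9,11,14,15}
R ∪ (P Δ Q) = {5,6,7,8,9,11,14,15}
R Δ Q = {5,6,9,10,11,12,15,16,17}
(R Δ Q) ∩ R = {5,6,11}
((R Δ Q) ∩ R) ∪ Q = {5,6,9,10,11,12,14,15,16,17}
S \ (((R Δ Q) ∩ R) ∪ Q) = {8}
(R ∪ (P Δ Q)) ∩ (S \ (((R Δ Q) ∩ R) ∪ Q)) = {8}
R ∩ (R Δ Q) = {5,6,11}
Q ∩ (R ∩ (R Δ Q)) = {}
S \ (Q ∩ (R ∩ (R Δ Q))) = {5,6,8,10,11,12,14,15,16}
(S \ (Q ∩ (R ∩ (R Δ Q)))) ∩ (R ∪ (P Δ Q)) = {5,6,8,11,14,15}
5 ∈ (S \ (Q ∩ (R ∩ (R Δ Q)))) ∩ (R ∪ (P Δ Q)) but 5 ∉ (R ∪ (P Δ Q)) ∩ (S \ (((R Δ Q) ∩ R) ∪ Q)), so they differ.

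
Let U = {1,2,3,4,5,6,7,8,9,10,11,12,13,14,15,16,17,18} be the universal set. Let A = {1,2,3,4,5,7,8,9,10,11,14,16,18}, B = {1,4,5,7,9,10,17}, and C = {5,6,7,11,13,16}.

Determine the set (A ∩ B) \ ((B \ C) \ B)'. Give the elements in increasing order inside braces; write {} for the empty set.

A ∩ B = {1,4,5,7,9,10}
B \ C = {1,4,9,10,17}
(B \ C) \ B = {}
((B \ C) \ B)' = {1,2,3,4,5,6,7,8,9,10,11,12,13,14,15,16,17,18}
(A ∩ B) \ ((B \ C) \ B)' = {}

{}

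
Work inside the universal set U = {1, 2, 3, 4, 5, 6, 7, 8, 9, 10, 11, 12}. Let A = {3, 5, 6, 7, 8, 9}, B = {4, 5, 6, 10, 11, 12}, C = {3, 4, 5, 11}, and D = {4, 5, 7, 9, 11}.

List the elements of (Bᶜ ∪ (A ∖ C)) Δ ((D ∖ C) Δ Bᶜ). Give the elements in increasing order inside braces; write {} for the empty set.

{6, 7, 9}

Bᶜ = {1, 2, 3, 7, 8, 9}
A ∖ C = {6, 7, 8, 9}
Bᶜ ∪ (A ∖ C) = {1, 2, 3, 6, 7, 8, 9}
D ∖ C = {7, 9}
(D ∖ C) Δ Bᶜ = {1, 2, 3, 8}
(Bᶜ ∪ (A ∖ C)) Δ ((D ∖ C) Δ Bᶜ) = {6, 7, 9}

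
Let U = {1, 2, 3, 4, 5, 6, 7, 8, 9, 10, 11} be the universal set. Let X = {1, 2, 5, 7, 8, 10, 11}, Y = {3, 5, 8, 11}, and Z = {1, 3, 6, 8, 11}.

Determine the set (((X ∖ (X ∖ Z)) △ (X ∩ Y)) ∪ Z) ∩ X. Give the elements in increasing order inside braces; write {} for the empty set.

{1, 5, 8, 11}

X ∖ Z = {2, 5, 7, 10}
X ∖ (X ∖ Z) = {1, 8, 11}
X ∩ Y = {5, 8, 11}
(X ∖ (X ∖ Z)) △ (X ∩ Y) = {1, 5}
((X ∖ (X ∖ Z)) △ (X ∩ Y)) ∪ Z = {1, 3, 5, 6, 8, 11}
(((X ∖ (X ∖ Z)) △ (X ∩ Y)) ∪ Z) ∩ X = {1, 5, 8, 11}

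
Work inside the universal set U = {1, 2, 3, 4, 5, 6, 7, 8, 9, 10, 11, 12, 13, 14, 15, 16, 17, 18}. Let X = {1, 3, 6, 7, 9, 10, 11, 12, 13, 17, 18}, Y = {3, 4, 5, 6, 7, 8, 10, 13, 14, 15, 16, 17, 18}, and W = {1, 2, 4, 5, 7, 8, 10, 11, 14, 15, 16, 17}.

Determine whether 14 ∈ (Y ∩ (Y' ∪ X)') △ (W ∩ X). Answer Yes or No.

14 ∈ Y, so 14 ∉ Y'
14 ∉ Y' and 14 ∉ X, so 14 ∉ Y' ∪ X
14 ∈ (Y' ∪ X)' since 14 ∉ (Y' ∪ X)
14 ∈ Y and 14 ∈ (Y' ∪ X)', so 14 ∈ Y ∩ (Y' ∪ X)'
14 ∈ W and 14 ∉ X, so 14 ∉ W ∩ X
14 ∈ (Y ∩ (Y' ∪ X)') and 14 ∉ (W ∩ X), so 14 ∈ (Y ∩ (Y' ∪ X)') △ (W ∩ X)

Yes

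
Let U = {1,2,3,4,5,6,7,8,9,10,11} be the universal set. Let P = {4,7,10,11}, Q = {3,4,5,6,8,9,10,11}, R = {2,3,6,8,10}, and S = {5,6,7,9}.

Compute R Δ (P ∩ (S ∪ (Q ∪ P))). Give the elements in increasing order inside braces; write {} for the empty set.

Q ∪ P = {3,4,5,6,7,8,9,10,11}
S ∪ (Q ∪ P) = {3,4,5,6,7,8,9,10,11}
P ∩ (S ∪ (Q ∪ P)) = {4,7,10,11}
R Δ (P ∩ (S ∪ (Q ∪ P))) = {2,3,4,6,7,8,11}

{2,3,4,6,7,8,11}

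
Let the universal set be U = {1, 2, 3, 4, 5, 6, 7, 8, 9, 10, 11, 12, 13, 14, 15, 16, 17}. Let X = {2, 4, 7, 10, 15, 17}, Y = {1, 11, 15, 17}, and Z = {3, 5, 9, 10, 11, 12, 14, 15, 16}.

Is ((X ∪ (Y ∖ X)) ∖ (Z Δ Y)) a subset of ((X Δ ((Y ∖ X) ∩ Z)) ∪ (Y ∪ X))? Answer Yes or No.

Yes

Y ∖ X = {1, 11}
X ∪ (Y ∖ X) = {1, 2, 4, 7, 10, 11, 15, 17}
Z Δ Y = {1, 3, 5, 9, 10, 12, 14, 16, 17}
(X ∪ (Y ∖ X)) ∖ (Z Δ Y) = {2, 4, 7, 11, 15}
(Y ∖ X) ∩ Z = {11}
X Δ ((Y ∖ X) ∩ Z) = {2, 4, 7, 10, 11, 15, 17}
Y ∪ X = {1, 2, 4, 7, 10, 11, 15, 17}
(X Δ ((Y ∖ X) ∩ Z)) ∪ (Y ∪ X) = {1, 2, 4, 7, 10, 11, 15, 17}
Every element of {2, 4, 7, 11, 15} is in {1, 2, 4, 7, 10, 11, 15, 17}, so (X ∪ (Y ∖ X)) ∖ (Z Δ Y) ⊆ (X Δ ((Y ∖ X) ∩ Z)) ∪ (Y ∪ X).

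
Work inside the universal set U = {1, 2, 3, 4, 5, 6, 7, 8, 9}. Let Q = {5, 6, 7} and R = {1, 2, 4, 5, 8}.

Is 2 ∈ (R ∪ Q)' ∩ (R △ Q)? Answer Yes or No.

No

2 ∈ R and 2 ∉ Q, so 2 ∈ R ∪ Q
2 ∉ (R ∪ Q)' since 2 ∈ (R ∪ Q)
2 ∈ R and 2 ∉ Q, so 2 ∈ R △ Q
2 ∉ (R ∪ Q)' and 2 ∈ (R △ Q), so 2 ∉ (R ∪ Q)' ∩ (R △ Q)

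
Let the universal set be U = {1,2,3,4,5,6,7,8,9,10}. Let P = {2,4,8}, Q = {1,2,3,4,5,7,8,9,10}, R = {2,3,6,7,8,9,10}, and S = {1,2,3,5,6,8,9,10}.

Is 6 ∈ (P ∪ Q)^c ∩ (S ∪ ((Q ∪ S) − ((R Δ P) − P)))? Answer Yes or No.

6 ∉ P and 6 ∉ Q, so 6 ∉ P ∪ Q
6 ∈ (P ∪ Q)^c since 6 ∉ (P ∪ Q)
6 ∉ Q and 6 ∈ S, so 6 ∈ Q ∪ S
6 ∈ R and 6 ∉ P, so 6 ∈ R Δ P
6 ∈ (R Δ P) and 6 ∉ P, so 6 ∈ (R Δ P) − P
6 ∈ (Q ∪ S) and 6 ∈ ((R Δ P) − P), so 6 ∉ (Q ∪ S) − ((R Δ P) − P)
6 ∈ S and 6 ∉ ((Q ∪ S) − ((R Δ P) − P)), so 6 ∈ S ∪ ((Q ∪ S) − ((R Δ P) − P))
6 ∈ (P ∪ Q)^c and 6 ∈ (S ∪ ((Q ∪ S) − ((R Δ P) − P))), so 6 ∈ (P ∪ Q)^c ∩ (S ∪ ((Q ∪ S) − ((R Δ P) − P)))

Yes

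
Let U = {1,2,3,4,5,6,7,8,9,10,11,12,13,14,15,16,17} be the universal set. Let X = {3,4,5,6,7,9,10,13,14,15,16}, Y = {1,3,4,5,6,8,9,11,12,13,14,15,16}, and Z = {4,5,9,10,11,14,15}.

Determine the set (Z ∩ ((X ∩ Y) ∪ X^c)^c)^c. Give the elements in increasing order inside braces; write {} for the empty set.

X ∩ Y = {3,4,5,6,9,13,14,15,16}
X^c = {1,2,8,11,12,17}
(X ∩ Y) ∪ X^c = {1,2,3,4,5,6,8,9,11,12,13,14,15,16,17}
((X ∩ Y) ∪ X^c)^c = {7,10}
Z ∩ ((X ∩ Y) ∪ X^c)^c = {10}
(Z ∩ ((X ∩ Y) ∪ X^c)^c)^c = {1,2,3,4,5,6,7,8,9,11,12,13,14,15,16,17}

{1,2,3,4,5,6,7,8,9,11,12,13,14,15,16,17}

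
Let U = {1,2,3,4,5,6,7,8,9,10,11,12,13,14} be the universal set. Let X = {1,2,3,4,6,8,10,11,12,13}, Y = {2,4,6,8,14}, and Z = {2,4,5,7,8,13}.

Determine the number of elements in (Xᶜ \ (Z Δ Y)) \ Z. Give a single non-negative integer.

1

Xᶜ = {5,7,9,14}
Z Δ Y = {5,6,7,13,14}
Xᶜ \ (Z Δ Y) = {9}
(Xᶜ \ (Z Δ Y)) \ Z = {9}
|(Xᶜ \ (Z Δ Y)) \ Z| = 1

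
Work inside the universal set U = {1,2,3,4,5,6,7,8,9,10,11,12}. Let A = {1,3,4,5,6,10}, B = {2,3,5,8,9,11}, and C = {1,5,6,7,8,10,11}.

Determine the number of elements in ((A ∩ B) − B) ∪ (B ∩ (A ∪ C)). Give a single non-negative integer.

4

A ∩ B = {3,5}
(A ∩ B) − B = {}
A ∪ C = {1,3,4,5,6,7,8,10,11}
B ∩ (A ∪ C) = {3,5,8,11}
((A ∩ B) − B) ∪ (B ∩ (A ∪ C)) = {3,5,8,11}
|((A ∩ B) − B) ∪ (B ∩ (A ∪ C))| = 4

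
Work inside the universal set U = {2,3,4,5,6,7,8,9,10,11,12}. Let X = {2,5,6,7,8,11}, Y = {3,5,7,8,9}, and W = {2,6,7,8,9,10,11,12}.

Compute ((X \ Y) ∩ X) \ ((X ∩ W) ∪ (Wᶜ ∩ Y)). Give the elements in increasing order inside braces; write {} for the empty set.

X \ Y = {2,6,11}
(X \ Y) ∩ X = {2,6,11}
X ∩ W = {2,6,7,8,11}
Wᶜ = {3,4,5}
Wᶜ ∩ Y = {3,5}
(X ∩ W) ∪ (Wᶜ ∩ Y) = {2,3,5,6,7,8,11}
((X \ Y) ∩ X) \ ((X ∩ W) ∪ (Wᶜ ∩ Y)) = {}

{}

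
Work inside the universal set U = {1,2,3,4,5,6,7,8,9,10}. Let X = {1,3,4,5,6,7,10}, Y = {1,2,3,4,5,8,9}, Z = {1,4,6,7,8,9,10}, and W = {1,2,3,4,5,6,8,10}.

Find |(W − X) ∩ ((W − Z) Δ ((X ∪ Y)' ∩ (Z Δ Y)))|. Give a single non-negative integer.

1

W − X = {2,8}
W − Z = {2,3,5}
X ∪ Y = {1,2,3,4,5,6,7,8,9,10}
(X ∪ Y)' = {}
Z Δ Y = {2,3,5,6,7,10}
(X ∪ Y)' ∩ (Z Δ Y) = {}
(W − Z) Δ ((X ∪ Y)' ∩ (Z Δ Y)) = {2,3,5}
(W − X) ∩ ((W − Z) Δ ((X ∪ Y)' ∩ (Z Δ Y))) = {2}
|(W − X) ∩ ((W − Z) Δ ((X ∪ Y)' ∩ (Z Δ Y)))| = 1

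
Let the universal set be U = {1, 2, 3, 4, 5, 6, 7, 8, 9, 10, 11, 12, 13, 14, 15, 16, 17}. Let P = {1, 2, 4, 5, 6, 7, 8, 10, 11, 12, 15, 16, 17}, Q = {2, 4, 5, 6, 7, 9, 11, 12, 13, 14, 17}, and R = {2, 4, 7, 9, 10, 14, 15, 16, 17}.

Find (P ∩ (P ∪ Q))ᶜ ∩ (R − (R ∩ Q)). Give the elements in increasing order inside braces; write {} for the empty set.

{}

P ∪ Q = {1, 2, 4, 5, 6, 7, 8, 9, 10, 11, 12, 13, 14, 15, 16, 17}
P ∩ (P ∪ Q) = {1, 2, 4, 5, 6, 7, 8, 10, 11, 12, 15, 16, 17}
(P ∩ (P ∪ Q))ᶜ = {3, 9, 13, 14}
R ∩ Q = {2, 4, 7, 9, 14, 17}
R − (R ∩ Q) = {10, 15, 16}
(P ∩ (P ∪ Q))ᶜ ∩ (R − (R ∩ Q)) = {}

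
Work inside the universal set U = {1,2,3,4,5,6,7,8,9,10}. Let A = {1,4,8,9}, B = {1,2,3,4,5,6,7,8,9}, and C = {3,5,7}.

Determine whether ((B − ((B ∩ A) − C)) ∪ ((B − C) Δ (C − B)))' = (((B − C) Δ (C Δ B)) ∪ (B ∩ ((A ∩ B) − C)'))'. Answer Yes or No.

No

B ∩ A = {1,4,8,9}
(B ∩ A) − C = {1,4,8,9}
B − ((B ∩ A) − C) = {2,3,5,6,7}
B − C = {1,2,4,6,8,9}
C − B = {}
(B − C) Δ (C − B) = {1,2,4,6,8,9}
(B − ((B ∩ A) − C)) ∪ ((B − C) Δ (C − B)) = {1,2,3,4,5,6,7,8,9}
((B − ((B ∩ A) − C)) ∪ ((B − C) Δ (C − B)))' = {10}
C Δ B = {1,2,4,6,8,9}
(B − C) Δ (C Δ B) = {}
A ∩ B = {1,4,8,9}
(A ∩ B) − C = {1,4,8,9}
((A ∩ B) − C)' = {2,3,5,6,7,10}
B ∩ ((A ∩ B) − C)' = {2,3,5,6,7}
((B − C) Δ (C Δ B)) ∪ (B ∩ ((A ∩ B) − C)') = {2,3,5,6,7}
(((B − C) Δ (C Δ B)) ∪ (B ∩ ((A ∩ B) − C)'))' = {1,4,8,9,10}
1 ∈ (((B − C) Δ (C Δ B)) ∪ (B ∩ ((A ∩ B) − C)'))' but 1 ∉ ((B − ((B ∩ A) − C)) ∪ ((B − C) Δ (C − B)))', so they differ.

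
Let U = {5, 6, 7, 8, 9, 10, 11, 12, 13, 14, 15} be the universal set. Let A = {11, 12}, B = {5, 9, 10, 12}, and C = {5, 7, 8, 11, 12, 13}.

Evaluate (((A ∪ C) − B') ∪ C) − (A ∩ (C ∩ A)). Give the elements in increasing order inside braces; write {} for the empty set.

A ∪ C = {5, 7, 8, 11, 12, 13}
B' = {6, 7, 8, 11, 13, 14, 15}
(A ∪ C) − B' = {5, 12}
((A ∪ C) − B') ∪ C = {5, 7, 8, 11, 12, 13}
C ∩ A = {11, 12}
A ∩ (C ∩ A) = {11, 12}
(((A ∪ C) − B') ∪ C) − (A ∩ (C ∩ A)) = {5, 7, 8, 13}

{5, 7, 8, 13}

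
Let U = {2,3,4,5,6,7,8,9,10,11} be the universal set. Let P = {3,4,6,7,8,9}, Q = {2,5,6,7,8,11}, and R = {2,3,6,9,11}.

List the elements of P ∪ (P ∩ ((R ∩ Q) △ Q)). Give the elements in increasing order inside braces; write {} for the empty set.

R ∩ Q = {2,6,11}
(R ∩ Q) △ Q = {5,7,8}
P ∩ ((R ∩ Q) △ Q) = {7,8}
P ∪ (P ∩ ((R ∩ Q) △ Q)) = {3,4,6,7,8,9}

{3,4,6,7,8,9}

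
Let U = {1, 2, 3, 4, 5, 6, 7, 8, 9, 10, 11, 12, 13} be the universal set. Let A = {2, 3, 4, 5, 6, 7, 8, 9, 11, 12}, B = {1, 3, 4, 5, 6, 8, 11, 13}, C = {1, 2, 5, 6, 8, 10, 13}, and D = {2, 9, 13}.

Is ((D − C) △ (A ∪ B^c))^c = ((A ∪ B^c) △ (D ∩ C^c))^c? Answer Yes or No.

D − C = {9}
B^c = {2, 7, 9, 10, 12}
A ∪ B^c = {2, 3, 4, 5, 6, 7, 8, 9, 10, 11, 12}
(D − C) △ (A ∪ B^c) = {2, 3, 4, 5, 6, 7, 8, 10, 11, 12}
((D − C) △ (A ∪ B^c))^c = {1, 9, 13}
C^c = {3, 4, 7, 9, 11, 12}
D ∩ C^c = {9}
(A ∪ B^c) △ (D ∩ C^c) = {2, 3, 4, 5, 6, 7, 8, 10, 11, 12}
((A ∪ B^c) △ (D ∩ C^c))^c = {1, 9, 13}
Both equal {1, 9, 13}, so ((D − C) △ (A ∪ B^c))^c = ((A ∪ B^c) △ (D ∩ C^c))^c.

Yes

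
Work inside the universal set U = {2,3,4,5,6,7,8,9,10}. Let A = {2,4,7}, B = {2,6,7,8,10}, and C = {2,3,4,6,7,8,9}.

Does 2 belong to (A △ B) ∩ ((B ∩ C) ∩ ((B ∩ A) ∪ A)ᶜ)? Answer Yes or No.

No

2 ∈ A and 2 ∈ B, so 2 ∉ A △ B
2 ∈ B and 2 ∈ C, so 2 ∈ B ∩ C
2 ∈ B and 2 ∈ A, so 2 ∈ B ∩ A
2 ∈ (B ∩ A) and 2 ∈ A, so 2 ∈ (B ∩ A) ∪ A
2 ∉ ((B ∩ A) ∪ A)ᶜ since 2 ∈ ((B ∩ A) ∪ A)
2 ∈ (B ∩ C) and 2 ∉ ((B ∩ A) ∪ A)ᶜ, so 2 ∉ (B ∩ C) ∩ ((B ∩ A) ∪ A)ᶜ
2 ∉ (A △ B) and 2 ∉ ((B ∩ C) ∩ ((B ∩ A) ∪ A)ᶜ), so 2 ∉ (A △ B) ∩ ((B ∩ C) ∩ ((B ∩ A) ∪ A)ᶜ)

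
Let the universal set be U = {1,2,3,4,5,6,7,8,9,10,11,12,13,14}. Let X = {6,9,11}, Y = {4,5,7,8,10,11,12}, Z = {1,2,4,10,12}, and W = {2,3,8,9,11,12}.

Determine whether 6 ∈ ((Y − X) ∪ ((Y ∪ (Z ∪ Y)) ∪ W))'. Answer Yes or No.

Yes

6 ∉ Y and 6 ∈ X, so 6 ∉ Y − X
6 ∉ Z and 6 ∉ Y, so 6 ∉ Z ∪ Y
6 ∉ Y and 6 ∉ (Z ∪ Y), so 6 ∉ Y ∪ (Z ∪ Y)
6 ∉ (Y ∪ (Z ∪ Y)) and 6 ∉ W, so 6 ∉ (Y ∪ (Z ∪ Y)) ∪ W
6 ∉ (Y − X) and 6 ∉ ((Y ∪ (Z ∪ Y)) ∪ W), so 6 ∉ (Y − X) ∪ ((Y ∪ (Z ∪ Y)) ∪ W)
6 ∈ ((Y − X) ∪ ((Y ∪ (Z ∪ Y)) ∪ W))' since 6 ∉ ((Y − X) ∪ ((Y ∪ (Z ∪ Y)) ∪ W))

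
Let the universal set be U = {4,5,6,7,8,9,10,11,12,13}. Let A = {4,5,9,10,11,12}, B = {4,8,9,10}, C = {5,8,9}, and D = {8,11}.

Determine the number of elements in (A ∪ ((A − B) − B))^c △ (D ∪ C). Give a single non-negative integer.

6

A − B = {5,11,12}
(A − B) − B = {5,11,12}
A ∪ ((A − B) − B) = {4,5,9,10,11,12}
(A ∪ ((A − B) − B))^c = {6,7,8,13}
D ∪ C = {5,8,9,11}
(A ∪ ((A − B) − B))^c △ (D ∪ C) = {5,6,7,9,11,13}
|(A ∪ ((A − B) − B))^c △ (D ∪ C)| = 6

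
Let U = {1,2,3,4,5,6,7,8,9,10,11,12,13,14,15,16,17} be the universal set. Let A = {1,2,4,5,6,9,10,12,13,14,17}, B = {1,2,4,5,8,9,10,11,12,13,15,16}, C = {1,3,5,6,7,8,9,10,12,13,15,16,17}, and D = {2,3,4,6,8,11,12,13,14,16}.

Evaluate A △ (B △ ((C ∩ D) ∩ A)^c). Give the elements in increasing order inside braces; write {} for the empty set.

C ∩ D = {3,6,8,12,13,16}
(C ∩ D) ∩ A = {6,12,13}
((C ∩ D) ∩ A)^c = {1,2,3,4,5,7,8,9,10,11,14,15,16,17}
B △ ((C ∩ D) ∩ A)^c = {3,7,12,13,14,17}
A △ (B △ ((C ∩ D) ∩ A)^c) = {1,2,3,4,5,6,7,9,10}

{1,2,3,4,5,6,7,9,10}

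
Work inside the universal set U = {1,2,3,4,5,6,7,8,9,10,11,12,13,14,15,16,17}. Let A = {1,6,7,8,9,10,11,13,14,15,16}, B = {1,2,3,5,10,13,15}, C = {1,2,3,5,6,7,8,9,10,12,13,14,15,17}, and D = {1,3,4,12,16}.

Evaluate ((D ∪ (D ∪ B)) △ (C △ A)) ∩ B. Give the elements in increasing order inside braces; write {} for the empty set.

{1,10,13,15}

D ∪ B = {1,2,3,4,5,10,12,13,15,16}
D ∪ (D ∪ B) = {1,2,3,4,5,10,12,13,15,16}
C △ A = {2,3,5,11,12,16,17}
(D ∪ (D ∪ B)) △ (C △ A) = {1,4,10,11,13,15,17}
((D ∪ (D ∪ B)) △ (C △ A)) ∩ B = {1,10,13,15}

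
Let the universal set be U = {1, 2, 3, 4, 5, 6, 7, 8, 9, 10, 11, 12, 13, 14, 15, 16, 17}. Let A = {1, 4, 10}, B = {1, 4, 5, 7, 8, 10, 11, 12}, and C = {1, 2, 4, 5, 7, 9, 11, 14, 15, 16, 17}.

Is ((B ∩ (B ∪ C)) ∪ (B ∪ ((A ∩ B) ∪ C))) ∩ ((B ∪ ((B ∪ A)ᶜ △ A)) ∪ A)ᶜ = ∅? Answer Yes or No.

B ∪ C = {1, 2, 4, 5, 7, 8, 9, 10, 11, 12, 14, 15, 16, 17}
B ∩ (B ∪ C) = {1, 4, 5, 7, 8, 10, 11, 12}
A ∩ B = {1, 4, 10}
(A ∩ B) ∪ C = {1, 2, 4, 5, 7, 9, 10, 11, 14, 15, 16, 17}
B ∪ ((A ∩ B) ∪ C) = {1, 2, 4, 5, 7, 8, 9, 10, 11, 12, 14, 15, 16, 17}
(B ∩ (B ∪ C)) ∪ (B ∪ ((A ∩ B) ∪ C)) = {1, 2, 4, 5, 7, 8, 9, 10, 11, 12, 14, 15, 16, 17}
B ∪ A = {1, 4, 5, 7, 8, 10, 11, 12}
(B ∪ A)ᶜ = {2, 3, 6, 9, 13, 14, 15, 16, 17}
(B ∪ A)ᶜ △ A = {1, 2, 3, 4, 6, 9, 10, 13, 14, 15, 16, 17}
B ∪ ((B ∪ A)ᶜ △ A) = {1, 2, 3, 4, 5, 6, 7, 8, 9, 10, 11, 12, 13, 14, 15, 16, 17}
(B ∪ ((B ∪ A)ᶜ △ A)) ∪ A = {1, 2, 3, 4, 5, 6, 7, 8, 9, 10, 11, 12, 13, 14, 15, 16, 17}
((B ∪ ((B ∪ A)ᶜ △ A)) ∪ A)ᶜ = {}
{1, 2, 4, 5, 7, 8, 9, 10, 11, 12, 14, 15, 16, 17} and {} share no elements.

Yes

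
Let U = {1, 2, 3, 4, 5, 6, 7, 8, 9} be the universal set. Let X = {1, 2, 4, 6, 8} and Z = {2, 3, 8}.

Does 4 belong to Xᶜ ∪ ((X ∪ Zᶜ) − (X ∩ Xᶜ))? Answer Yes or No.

4 ∈ X, so 4 ∉ Xᶜ
4 ∉ Z, so 4 ∈ Zᶜ
4 ∈ X and 4 ∈ Zᶜ, so 4 ∈ X ∪ Zᶜ
4 ∈ X, so 4 ∉ Xᶜ
4 ∈ X and 4 ∉ Xᶜ, so 4 ∉ X ∩ Xᶜ
4 ∈ (X ∪ Zᶜ) and 4 ∉ (X ∩ Xᶜ), so 4 ∈ (X ∪ Zᶜ) − (X ∩ Xᶜ)
4 ∉ Xᶜ and 4 ∈ ((X ∪ Zᶜ) − (X ∩ Xᶜ)), so 4 ∈ Xᶜ ∪ ((X ∪ Zᶜ) − (X ∩ Xᶜ))

Yes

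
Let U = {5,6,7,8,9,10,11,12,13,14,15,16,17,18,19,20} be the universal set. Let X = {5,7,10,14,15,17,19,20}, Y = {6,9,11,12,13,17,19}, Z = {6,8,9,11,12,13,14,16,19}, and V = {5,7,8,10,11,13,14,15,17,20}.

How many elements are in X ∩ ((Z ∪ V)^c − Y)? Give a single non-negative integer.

Z ∪ V = {5,6,7,8,9,10,11,12,13,14,15,16,17,19,20}
(Z ∪ V)^c = {18}
(Z ∪ V)^c − Y = {18}
X ∩ ((Z ∪ V)^c − Y) = {}
|X ∩ ((Z ∪ V)^c − Y)| = 0

0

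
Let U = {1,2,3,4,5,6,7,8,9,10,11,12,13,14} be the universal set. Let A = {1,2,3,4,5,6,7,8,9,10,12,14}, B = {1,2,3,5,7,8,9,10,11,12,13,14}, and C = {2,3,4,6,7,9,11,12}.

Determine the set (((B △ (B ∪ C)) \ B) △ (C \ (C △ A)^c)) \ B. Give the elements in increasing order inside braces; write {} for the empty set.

B ∪ C = {1,2,3,4,5,6,7,8,9,10,11,12,13,14}
B △ (B ∪ C) = {4,6}
(B △ (B ∪ C)) \ B = {4,6}
C △ A = {1,5,8,10,11,14}
(C △ A)^c = {2,3,4,6,7,9,12,13}
C \ (C △ A)^c = {11}
((B △ (B ∪ C)) \ B) △ (C \ (C △ A)^c) = {4,6,11}
(((B △ (B ∪ C)) \ B) △ (C \ (C △ A)^c)) \ B = {4,6}

{4,6}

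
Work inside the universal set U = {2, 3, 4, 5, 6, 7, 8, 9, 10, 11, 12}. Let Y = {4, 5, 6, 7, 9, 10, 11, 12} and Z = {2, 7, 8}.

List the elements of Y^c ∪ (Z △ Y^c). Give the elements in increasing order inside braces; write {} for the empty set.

Y^c = {2, 3, 8}
Z △ Y^c = {3, 7}
Y^c ∪ (Z △ Y^c) = {2, 3, 7, 8}

{2, 3, 7, 8}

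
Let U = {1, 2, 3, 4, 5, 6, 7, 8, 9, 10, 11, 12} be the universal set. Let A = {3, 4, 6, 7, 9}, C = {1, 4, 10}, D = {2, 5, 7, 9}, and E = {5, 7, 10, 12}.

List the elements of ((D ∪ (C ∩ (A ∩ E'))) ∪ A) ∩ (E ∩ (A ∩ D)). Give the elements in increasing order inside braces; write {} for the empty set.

{7}

E' = {1, 2, 3, 4, 6, 8, 9, 11}
A ∩ E' = {3, 4, 6, 9}
C ∩ (A ∩ E') = {4}
D ∪ (C ∩ (A ∩ E')) = {2, 4, 5, 7, 9}
(D ∪ (C ∩ (A ∩ E'))) ∪ A = {2, 3, 4, 5, 6, 7, 9}
A ∩ D = {7, 9}
E ∩ (A ∩ D) = {7}
((D ∪ (C ∩ (A ∩ E'))) ∪ A) ∩ (E ∩ (A ∩ D)) = {7}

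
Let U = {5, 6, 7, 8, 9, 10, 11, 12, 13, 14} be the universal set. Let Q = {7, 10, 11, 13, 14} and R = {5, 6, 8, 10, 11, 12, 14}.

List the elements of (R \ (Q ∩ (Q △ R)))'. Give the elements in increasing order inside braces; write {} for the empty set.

{7, 9, 13}

Q △ R = {5, 6, 7, 8, 12, 13}
Q ∩ (Q △ R) = {7, 13}
R \ (Q ∩ (Q △ R)) = {5, 6, 8, 10, 11, 12, 14}
(R \ (Q ∩ (Q △ R)))' = {7, 9, 13}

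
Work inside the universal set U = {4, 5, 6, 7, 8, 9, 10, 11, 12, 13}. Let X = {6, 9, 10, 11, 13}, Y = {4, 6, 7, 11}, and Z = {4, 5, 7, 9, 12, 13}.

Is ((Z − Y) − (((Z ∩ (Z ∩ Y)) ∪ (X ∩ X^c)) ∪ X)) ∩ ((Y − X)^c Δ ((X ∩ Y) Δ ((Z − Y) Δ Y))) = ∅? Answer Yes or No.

Yes

Z − Y = {5, 9, 12, 13}
Z ∩ Y = {4, 7}
Z ∩ (Z ∩ Y) = {4, 7}
X^c = {4, 5, 7, 8, 12}
X ∩ X^c = {}
(Z ∩ (Z ∩ Y)) ∪ (X ∩ X^c) = {4, 7}
((Z ∩ (Z ∩ Y)) ∪ (X ∩ X^c)) ∪ X = {4, 6, 7, 9, 10, 11, 13}
(Z − Y) − (((Z ∩ (Z ∩ Y)) ∪ (X ∩ X^c)) ∪ X) = {5, 12}
Y − X = {4, 7}
(Y − X)^c = {5, 6, 8, 9, 10, 11, 12, 13}
X ∩ Y = {6, 11}
(Z − Y) Δ Y = {4, 5, 6, 7, 9, 11, 12, 13}
(X ∩ Y) Δ ((Z − Y) Δ Y) = {4, 5, 7, 9, 12, 13}
(Y − X)^c Δ ((X ∩ Y) Δ ((Z − Y) Δ Y)) = {4, 6, 7, 8, 10, 11}
{5, 12} and {4, 6, 7, 8, 10, 11} share no elements.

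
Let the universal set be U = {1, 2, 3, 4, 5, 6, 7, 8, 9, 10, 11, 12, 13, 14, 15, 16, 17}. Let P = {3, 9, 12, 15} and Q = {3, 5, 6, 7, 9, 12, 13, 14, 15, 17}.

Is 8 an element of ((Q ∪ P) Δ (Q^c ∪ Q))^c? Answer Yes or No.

8 ∉ Q and 8 ∉ P, so 8 ∉ Q ∪ P
8 ∉ Q, so 8 ∈ Q^c
8 ∈ Q^c and 8 ∉ Q, so 8 ∈ Q^c ∪ Q
8 ∉ (Q ∪ P) and 8 ∈ (Q^c ∪ Q), so 8 ∈ (Q ∪ P) Δ (Q^c ∪ Q)
8 ∉ ((Q ∪ P) Δ (Q^c ∪ Q))^c since 8 ∈ ((Q ∪ P) Δ (Q^c ∪ Q))

No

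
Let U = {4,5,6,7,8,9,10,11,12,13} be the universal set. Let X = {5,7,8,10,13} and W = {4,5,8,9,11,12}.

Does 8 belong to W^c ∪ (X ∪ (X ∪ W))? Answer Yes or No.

Yes

8 ∈ W, so 8 ∉ W^c
8 ∈ X and 8 ∈ W, so 8 ∈ X ∪ W
8 ∈ X and 8 ∈ (X ∪ W), so 8 ∈ X ∪ (X ∪ W)
8 ∉ W^c and 8 ∈ (X ∪ (X ∪ W)), so 8 ∈ W^c ∪ (X ∪ (X ∪ W))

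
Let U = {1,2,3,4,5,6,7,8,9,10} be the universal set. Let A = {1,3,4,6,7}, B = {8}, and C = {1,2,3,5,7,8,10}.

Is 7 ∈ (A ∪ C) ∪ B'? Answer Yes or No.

Yes

7 ∈ A and 7 ∈ C, so 7 ∈ A ∪ C
7 ∉ B, so 7 ∈ B'
7 ∈ (A ∪ C) and 7 ∈ B', so 7 ∈ (A ∪ C) ∪ B'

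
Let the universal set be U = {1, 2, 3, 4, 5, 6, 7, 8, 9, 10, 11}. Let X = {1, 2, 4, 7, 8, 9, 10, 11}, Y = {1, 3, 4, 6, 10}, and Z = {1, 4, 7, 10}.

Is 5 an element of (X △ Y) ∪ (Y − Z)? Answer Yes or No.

No

5 ∉ X and 5 ∉ Y, so 5 ∉ X △ Y
5 ∉ Y and 5 ∉ Z, so 5 ∉ Y − Z
5 ∉ (X △ Y) and 5 ∉ (Y − Z), so 5 ∉ (X △ Y) ∪ (Y − Z)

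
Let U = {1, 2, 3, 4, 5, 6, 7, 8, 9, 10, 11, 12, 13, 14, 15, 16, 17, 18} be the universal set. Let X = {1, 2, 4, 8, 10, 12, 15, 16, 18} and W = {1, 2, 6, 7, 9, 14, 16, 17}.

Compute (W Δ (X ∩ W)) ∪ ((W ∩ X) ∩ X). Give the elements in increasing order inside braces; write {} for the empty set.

{1, 2, 6, 7, 9, 14, 16, 17}

X ∩ W = {1, 2, 16}
W Δ (X ∩ W) = {6, 7, 9, 14, 17}
W ∩ X = {1, 2, 16}
(W ∩ X) ∩ X = {1, 2, 16}
(W Δ (X ∩ W)) ∪ ((W ∩ X) ∩ X) = {1, 2, 6, 7, 9, 14, 16, 17}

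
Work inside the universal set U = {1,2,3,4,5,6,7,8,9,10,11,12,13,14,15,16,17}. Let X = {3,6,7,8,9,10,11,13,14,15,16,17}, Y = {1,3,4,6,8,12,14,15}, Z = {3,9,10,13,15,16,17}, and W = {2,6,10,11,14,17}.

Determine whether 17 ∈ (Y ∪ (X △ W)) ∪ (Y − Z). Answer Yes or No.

17 ∈ X and 17 ∈ W, so 17 ∉ X △ W
17 ∉ Y and 17 ∉ (X △ W), so 17 ∉ Y ∪ (X △ W)
17 ∉ Y and 17 ∈ Z, so 17 ∉ Y − Z
17 ∉ (Y ∪ (X △ W)) and 17 ∉ (Y − Z), so 17 ∉ (Y ∪ (X △ W)) ∪ (Y − Z)

No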